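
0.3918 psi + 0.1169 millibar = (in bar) 0.02713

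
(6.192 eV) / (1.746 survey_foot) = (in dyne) 1.864e-13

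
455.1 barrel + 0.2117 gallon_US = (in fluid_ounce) 2.447e+06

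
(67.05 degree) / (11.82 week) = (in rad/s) 1.637e-07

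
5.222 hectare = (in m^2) 5.222e+04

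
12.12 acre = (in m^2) 4.905e+04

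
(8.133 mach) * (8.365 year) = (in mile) 4.539e+08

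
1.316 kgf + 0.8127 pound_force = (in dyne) 1.652e+06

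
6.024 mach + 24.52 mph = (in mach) 6.056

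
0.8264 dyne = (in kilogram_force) 8.427e-07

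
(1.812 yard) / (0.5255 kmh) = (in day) 0.0001314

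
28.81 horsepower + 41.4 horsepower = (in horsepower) 70.21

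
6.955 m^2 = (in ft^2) 74.86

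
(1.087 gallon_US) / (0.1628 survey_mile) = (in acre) 3.881e-09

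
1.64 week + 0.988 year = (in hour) 8930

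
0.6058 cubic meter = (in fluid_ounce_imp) 2.132e+04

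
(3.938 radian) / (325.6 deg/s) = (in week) 1.146e-06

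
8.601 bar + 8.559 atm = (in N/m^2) 1.727e+06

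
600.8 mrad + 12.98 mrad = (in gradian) 39.07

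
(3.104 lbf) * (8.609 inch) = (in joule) 3.019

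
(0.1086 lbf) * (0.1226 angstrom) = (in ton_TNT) 1.416e-21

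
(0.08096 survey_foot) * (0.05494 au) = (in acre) 5.012e+04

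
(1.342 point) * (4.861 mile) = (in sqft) 39.87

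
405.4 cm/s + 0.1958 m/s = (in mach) 0.01248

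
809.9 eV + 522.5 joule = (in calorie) 124.9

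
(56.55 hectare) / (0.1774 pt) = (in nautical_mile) 4.879e+06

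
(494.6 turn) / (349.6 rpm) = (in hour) 0.02358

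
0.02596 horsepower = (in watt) 19.36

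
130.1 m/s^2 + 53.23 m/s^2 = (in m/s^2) 183.3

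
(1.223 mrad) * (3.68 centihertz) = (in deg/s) 0.002579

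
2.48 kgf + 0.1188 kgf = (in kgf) 2.599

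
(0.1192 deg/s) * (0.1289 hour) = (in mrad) 965.4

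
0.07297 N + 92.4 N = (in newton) 92.47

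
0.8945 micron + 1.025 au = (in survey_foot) 5.031e+11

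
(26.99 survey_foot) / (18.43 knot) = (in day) 1.004e-05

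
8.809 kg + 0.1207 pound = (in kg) 8.864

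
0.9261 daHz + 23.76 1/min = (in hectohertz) 0.09657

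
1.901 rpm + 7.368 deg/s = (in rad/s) 0.3277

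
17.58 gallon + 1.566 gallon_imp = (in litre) 73.67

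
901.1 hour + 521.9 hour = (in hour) 1423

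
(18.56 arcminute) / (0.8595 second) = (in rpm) 0.05998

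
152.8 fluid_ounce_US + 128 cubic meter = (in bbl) 805.1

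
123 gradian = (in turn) 0.3075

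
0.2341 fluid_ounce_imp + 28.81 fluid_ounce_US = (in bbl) 0.005401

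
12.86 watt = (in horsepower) 0.01725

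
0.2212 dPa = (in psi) 3.208e-06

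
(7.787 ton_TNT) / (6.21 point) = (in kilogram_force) 1.517e+12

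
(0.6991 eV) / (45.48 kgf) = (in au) 1.679e-33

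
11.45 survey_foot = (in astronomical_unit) 2.333e-11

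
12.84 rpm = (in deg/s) 77.04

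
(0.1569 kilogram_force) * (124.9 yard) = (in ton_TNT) 4.2e-08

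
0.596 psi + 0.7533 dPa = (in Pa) 4109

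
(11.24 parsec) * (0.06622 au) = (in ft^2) 3.698e+28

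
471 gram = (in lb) 1.038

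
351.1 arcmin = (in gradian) 6.502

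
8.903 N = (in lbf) 2.001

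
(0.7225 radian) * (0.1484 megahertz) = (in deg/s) 6.143e+06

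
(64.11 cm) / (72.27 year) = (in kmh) 1.013e-09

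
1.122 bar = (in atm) 1.107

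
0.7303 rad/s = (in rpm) 6.974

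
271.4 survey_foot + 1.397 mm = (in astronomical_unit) 5.53e-10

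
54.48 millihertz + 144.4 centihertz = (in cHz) 149.8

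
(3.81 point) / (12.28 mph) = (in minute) 4.081e-06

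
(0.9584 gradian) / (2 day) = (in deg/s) 4.992e-06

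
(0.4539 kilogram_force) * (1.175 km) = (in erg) 5.23e+10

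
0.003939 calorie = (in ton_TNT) 3.939e-12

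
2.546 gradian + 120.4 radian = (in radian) 120.4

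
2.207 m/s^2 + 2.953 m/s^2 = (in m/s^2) 5.16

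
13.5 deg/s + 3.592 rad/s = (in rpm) 36.55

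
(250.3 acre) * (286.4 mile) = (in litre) 4.669e+14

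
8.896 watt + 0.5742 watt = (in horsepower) 0.0127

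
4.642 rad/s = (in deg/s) 266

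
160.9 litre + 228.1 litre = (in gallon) 102.8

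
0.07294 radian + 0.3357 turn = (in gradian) 138.9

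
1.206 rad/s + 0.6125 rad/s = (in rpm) 17.37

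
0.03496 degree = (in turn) 9.711e-05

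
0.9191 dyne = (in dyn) 0.9191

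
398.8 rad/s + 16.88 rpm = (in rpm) 3825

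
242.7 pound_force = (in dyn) 1.08e+08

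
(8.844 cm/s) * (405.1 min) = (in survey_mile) 1.336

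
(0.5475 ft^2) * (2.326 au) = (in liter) 1.77e+13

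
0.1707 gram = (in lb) 0.0003763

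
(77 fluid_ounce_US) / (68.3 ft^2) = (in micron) 358.9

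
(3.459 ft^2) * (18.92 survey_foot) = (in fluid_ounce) 6.266e+04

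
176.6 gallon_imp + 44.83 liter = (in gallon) 223.9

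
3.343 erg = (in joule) 3.343e-07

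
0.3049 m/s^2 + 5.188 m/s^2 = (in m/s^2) 5.493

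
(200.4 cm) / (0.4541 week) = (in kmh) 2.627e-05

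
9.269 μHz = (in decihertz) 9.269e-05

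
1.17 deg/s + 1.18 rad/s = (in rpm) 11.46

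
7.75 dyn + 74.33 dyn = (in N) 0.0008208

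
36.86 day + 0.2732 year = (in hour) 3278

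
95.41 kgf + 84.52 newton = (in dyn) 1.02e+08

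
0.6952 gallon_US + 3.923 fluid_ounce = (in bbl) 0.01728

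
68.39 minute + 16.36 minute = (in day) 0.05885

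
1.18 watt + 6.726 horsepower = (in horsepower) 6.728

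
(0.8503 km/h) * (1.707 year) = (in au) 8.499e-05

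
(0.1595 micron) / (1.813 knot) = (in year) 5.423e-15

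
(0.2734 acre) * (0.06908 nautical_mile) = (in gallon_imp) 3.114e+07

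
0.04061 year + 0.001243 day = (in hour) 355.8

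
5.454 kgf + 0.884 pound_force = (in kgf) 5.855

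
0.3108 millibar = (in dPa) 310.8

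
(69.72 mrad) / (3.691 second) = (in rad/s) 0.01889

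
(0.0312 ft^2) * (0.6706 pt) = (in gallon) 0.0001811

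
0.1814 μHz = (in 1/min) 1.088e-05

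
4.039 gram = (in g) 4.039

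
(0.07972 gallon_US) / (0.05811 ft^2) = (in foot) 0.1834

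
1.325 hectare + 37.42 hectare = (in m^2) 3.874e+05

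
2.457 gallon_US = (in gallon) 2.457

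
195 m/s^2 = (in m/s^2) 195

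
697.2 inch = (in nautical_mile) 0.009562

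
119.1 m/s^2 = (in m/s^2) 119.1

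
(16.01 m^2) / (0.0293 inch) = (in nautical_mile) 11.62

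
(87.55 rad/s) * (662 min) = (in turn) 5.535e+05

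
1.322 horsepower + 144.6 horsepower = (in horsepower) 145.9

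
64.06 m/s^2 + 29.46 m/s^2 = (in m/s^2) 93.52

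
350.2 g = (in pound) 0.7721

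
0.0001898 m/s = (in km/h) 0.0006833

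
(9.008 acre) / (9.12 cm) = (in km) 399.7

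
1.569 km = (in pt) 4.448e+06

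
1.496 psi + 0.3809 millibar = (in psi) 1.502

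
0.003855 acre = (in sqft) 167.9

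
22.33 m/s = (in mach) 0.06558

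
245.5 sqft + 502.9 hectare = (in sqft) 5.413e+07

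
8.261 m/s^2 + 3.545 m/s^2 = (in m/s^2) 11.81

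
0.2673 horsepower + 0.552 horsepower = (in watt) 611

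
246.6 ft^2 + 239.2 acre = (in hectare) 96.8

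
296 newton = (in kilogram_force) 30.18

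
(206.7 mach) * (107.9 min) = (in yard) 4.983e+08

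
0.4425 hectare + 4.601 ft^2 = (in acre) 1.094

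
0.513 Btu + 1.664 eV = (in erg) 5.412e+09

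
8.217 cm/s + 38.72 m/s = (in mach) 0.114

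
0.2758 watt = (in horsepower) 0.0003699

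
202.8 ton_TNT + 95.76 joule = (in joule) 8.485e+11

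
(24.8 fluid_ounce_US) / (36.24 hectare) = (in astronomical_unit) 1.353e-20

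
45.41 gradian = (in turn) 0.1135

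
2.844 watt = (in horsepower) 0.003814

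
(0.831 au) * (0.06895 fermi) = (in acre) 2.118e-09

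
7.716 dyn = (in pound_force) 1.735e-05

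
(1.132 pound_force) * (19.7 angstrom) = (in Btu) 9.402e-12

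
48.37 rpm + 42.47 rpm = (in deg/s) 545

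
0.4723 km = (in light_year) 4.992e-14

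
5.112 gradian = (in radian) 0.0803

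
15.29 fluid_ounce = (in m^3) 0.0004522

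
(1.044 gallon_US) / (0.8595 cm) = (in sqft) 4.949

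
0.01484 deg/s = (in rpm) 0.002473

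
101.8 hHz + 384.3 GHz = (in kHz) 3.843e+08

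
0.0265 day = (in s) 2290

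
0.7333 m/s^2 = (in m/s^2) 0.7333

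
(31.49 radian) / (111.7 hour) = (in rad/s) 7.831e-05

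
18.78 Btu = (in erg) 1.981e+11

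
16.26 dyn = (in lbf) 3.655e-05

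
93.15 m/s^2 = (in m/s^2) 93.15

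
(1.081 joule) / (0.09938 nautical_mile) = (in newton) 0.005873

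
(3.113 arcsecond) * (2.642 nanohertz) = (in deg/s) 2.285e-12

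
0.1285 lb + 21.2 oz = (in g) 659.3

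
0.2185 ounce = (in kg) 0.006194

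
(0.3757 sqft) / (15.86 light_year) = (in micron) 2.326e-13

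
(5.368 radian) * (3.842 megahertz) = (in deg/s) 1.182e+09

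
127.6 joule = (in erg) 1.276e+09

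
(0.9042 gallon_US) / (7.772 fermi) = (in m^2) 4.404e+11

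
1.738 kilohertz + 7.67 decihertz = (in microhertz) 1.739e+09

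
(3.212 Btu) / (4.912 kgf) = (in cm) 7035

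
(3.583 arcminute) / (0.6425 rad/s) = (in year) 5.144e-11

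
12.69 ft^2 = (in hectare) 0.0001179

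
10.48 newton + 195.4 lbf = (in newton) 879.7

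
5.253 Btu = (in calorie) 1325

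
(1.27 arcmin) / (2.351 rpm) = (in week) 2.481e-09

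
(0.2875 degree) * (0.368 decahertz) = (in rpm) 0.1763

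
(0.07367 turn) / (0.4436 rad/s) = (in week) 1.725e-06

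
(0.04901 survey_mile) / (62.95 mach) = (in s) 0.00368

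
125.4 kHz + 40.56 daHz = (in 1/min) 7.548e+06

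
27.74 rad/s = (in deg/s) 1589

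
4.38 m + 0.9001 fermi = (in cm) 438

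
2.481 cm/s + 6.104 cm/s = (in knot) 0.1669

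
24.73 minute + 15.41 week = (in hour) 2589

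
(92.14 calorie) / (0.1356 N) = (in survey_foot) 9327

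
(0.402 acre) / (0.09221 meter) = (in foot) 5.788e+04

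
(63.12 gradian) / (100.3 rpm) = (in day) 1.093e-06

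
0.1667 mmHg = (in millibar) 0.2222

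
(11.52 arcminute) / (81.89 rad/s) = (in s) 4.092e-05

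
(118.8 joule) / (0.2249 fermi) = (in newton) 5.282e+17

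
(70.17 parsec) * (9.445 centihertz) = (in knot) 3.975e+17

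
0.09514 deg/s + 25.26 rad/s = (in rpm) 241.2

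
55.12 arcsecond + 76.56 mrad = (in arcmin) 264.1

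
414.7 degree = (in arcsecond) 1.493e+06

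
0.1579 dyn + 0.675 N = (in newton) 0.675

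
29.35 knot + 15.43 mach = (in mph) 1.179e+04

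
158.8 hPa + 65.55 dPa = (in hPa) 158.9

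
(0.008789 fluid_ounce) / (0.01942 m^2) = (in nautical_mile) 7.227e-09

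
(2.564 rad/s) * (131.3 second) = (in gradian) 2.143e+04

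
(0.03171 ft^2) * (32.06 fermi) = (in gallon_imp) 2.078e-14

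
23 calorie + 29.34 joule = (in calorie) 30.01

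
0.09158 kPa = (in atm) 0.0009038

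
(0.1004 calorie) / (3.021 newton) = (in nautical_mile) 7.508e-05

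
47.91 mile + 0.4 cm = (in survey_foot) 2.53e+05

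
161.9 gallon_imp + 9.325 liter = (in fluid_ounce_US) 2.52e+04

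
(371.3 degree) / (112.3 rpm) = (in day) 6.378e-06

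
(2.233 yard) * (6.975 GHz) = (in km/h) 5.127e+10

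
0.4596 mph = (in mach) 0.0006034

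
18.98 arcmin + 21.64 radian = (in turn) 3.445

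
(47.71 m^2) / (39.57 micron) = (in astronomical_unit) 8.06e-06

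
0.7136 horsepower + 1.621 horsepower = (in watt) 1741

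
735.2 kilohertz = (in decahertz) 7.352e+04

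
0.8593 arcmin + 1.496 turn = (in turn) 1.496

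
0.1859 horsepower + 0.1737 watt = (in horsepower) 0.1861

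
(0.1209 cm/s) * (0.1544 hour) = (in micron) 6.72e+05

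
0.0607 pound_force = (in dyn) 2.7e+04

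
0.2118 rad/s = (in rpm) 2.023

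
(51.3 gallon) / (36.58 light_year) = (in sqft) 6.04e-18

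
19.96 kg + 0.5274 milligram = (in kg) 19.96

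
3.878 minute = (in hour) 0.06463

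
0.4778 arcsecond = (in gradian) 0.0001475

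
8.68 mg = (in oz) 0.0003062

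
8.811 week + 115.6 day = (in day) 177.3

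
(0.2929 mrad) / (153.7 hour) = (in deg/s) 3.033e-08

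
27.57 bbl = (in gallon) 1158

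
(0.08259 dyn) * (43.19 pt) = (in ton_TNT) 3.008e-18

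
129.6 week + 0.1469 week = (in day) 908.2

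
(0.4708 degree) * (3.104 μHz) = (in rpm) 2.436e-07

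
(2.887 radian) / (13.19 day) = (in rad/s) 2.533e-06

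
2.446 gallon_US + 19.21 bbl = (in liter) 3063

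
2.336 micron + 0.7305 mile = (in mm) 1.176e+06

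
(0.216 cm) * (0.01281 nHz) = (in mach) 8.126e-17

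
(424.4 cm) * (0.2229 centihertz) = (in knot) 0.01839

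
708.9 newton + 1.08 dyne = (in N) 708.9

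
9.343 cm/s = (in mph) 0.209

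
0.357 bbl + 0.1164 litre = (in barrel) 0.3577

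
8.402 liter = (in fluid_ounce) 284.1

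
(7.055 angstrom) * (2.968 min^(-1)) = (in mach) 1.025e-13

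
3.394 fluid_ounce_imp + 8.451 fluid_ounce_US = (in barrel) 0.002179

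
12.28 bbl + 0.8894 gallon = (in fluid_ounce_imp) 6.883e+04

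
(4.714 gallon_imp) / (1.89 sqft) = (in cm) 12.2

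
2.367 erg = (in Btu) 2.243e-10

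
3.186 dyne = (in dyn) 3.186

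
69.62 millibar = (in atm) 0.06871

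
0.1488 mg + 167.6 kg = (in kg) 167.6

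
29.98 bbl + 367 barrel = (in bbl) 397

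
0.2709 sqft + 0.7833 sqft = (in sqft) 1.054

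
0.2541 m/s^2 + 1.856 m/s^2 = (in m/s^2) 2.11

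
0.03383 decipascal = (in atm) 3.339e-08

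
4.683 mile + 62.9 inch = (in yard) 8244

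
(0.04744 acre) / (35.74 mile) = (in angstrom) 3.338e+07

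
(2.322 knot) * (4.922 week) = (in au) 2.377e-05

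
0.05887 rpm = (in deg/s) 0.3532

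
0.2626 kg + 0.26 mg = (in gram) 262.6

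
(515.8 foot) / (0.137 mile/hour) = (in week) 0.004244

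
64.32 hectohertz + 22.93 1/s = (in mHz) 6.455e+06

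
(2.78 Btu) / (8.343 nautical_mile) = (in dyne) 1.898e+04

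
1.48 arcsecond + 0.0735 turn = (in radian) 0.4618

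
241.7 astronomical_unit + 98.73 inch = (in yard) 3.954e+13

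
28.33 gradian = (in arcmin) 1530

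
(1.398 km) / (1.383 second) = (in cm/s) 1.011e+05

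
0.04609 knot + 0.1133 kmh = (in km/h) 0.1987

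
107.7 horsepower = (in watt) 8.031e+04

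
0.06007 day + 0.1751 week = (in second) 1.111e+05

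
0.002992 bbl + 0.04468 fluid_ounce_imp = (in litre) 0.477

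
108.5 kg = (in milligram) 1.085e+08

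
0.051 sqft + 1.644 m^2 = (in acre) 0.0004074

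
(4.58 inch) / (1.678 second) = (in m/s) 0.06933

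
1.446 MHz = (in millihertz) 1.446e+09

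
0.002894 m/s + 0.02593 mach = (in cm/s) 883.2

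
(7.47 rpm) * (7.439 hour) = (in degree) 1.2e+06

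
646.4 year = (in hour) 5.662e+06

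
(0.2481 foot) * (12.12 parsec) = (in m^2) 2.828e+16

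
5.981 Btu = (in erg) 6.31e+10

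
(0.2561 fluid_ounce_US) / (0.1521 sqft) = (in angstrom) 5.36e+06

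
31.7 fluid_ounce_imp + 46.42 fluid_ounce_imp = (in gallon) 0.5864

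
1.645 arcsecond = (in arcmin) 0.02742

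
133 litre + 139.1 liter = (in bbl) 1.711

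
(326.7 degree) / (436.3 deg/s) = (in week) 1.238e-06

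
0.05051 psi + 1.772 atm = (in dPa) 1.799e+06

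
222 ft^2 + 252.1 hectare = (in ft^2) 2.714e+07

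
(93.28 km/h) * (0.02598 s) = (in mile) 0.0004183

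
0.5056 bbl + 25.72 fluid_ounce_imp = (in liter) 81.11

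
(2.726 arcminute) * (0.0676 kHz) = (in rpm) 0.5119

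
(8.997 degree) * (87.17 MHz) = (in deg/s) 7.843e+08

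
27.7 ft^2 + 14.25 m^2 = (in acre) 0.004157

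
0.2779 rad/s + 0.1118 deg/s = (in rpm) 2.672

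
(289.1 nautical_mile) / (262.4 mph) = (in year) 0.0001447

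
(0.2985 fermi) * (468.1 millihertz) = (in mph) 3.126e-16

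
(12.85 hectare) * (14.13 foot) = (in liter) 5.534e+08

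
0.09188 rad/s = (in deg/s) 5.264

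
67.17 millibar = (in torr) 50.38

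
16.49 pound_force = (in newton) 73.35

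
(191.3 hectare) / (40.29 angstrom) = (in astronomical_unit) 3174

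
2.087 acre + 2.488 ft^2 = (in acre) 2.087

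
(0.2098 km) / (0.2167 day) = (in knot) 0.02178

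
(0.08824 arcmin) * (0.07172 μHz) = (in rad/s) 1.841e-12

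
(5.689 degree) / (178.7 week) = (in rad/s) 9.187e-10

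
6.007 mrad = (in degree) 0.3442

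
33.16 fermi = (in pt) 9.4e-11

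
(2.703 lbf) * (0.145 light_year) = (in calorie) 3.942e+15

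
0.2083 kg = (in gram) 208.3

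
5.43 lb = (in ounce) 86.88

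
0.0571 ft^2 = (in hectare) 5.305e-07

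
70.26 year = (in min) 3.693e+07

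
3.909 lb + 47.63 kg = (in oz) 1743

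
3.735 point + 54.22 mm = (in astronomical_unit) 3.712e-13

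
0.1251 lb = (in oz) 2.002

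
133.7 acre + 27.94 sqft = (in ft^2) 5.824e+06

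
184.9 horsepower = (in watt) 1.379e+05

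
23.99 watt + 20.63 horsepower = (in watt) 1.541e+04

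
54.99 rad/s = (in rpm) 525.1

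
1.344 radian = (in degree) 77.01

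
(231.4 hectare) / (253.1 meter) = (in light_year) 9.664e-13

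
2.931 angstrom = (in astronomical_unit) 1.959e-21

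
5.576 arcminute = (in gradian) 0.1033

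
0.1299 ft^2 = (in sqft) 0.1299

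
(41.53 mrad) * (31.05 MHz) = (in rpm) 1.231e+07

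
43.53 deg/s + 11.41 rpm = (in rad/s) 1.955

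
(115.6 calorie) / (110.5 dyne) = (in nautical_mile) 236.3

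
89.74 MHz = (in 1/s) 8.974e+07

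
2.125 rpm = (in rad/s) 0.2225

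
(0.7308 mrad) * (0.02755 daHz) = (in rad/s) 0.0002013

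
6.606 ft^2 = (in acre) 0.0001517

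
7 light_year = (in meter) 6.623e+16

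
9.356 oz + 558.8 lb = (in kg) 253.7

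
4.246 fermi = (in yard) 4.643e-15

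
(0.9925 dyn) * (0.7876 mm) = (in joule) 7.817e-09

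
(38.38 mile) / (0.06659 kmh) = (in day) 38.65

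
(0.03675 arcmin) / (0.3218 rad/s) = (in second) 3.322e-05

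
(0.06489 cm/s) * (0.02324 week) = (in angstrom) 9.121e+10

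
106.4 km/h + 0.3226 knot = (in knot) 57.77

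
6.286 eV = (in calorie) 2.407e-19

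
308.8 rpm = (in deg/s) 1853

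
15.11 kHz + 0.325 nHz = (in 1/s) 1.511e+04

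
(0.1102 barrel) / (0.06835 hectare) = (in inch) 0.001009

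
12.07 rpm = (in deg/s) 72.42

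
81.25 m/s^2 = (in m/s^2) 81.25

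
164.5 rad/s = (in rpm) 1571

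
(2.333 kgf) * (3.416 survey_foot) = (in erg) 2.382e+08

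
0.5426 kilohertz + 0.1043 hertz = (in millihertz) 5.427e+05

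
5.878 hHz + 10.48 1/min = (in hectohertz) 5.88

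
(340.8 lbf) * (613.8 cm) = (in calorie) 2224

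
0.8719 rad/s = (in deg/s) 49.96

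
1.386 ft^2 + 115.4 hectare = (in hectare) 115.4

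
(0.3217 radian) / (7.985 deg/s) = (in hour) 0.0006412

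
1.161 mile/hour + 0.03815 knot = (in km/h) 1.939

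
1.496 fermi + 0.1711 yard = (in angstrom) 1.565e+09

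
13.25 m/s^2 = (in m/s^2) 13.25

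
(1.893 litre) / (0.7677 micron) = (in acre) 0.6093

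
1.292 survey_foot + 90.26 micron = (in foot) 1.292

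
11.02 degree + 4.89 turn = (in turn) 4.921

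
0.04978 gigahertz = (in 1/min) 2.987e+09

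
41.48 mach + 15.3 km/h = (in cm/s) 1.413e+06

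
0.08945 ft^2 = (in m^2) 0.00831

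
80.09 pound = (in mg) 3.633e+07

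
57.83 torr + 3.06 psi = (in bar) 0.2881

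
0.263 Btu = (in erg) 2.775e+09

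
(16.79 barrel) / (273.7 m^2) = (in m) 0.009753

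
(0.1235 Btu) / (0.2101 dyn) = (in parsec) 2.01e-09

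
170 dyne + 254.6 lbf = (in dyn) 1.133e+08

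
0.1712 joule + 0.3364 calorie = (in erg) 1.579e+07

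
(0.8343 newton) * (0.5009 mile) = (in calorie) 160.7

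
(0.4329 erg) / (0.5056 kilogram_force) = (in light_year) 9.229e-25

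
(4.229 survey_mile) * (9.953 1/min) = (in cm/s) 1.129e+05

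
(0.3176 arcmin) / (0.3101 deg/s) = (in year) 5.413e-10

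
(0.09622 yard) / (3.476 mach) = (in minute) 1.239e-06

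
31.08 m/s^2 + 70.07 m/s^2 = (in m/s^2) 101.1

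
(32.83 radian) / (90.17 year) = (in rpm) 1.102e-07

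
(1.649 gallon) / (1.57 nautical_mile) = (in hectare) 2.147e-10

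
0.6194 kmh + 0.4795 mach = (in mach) 0.48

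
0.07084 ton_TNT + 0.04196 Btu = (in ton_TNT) 0.07084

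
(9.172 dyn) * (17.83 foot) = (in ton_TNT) 1.191e-13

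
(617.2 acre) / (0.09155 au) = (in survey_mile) 1.133e-07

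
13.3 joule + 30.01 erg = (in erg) 1.33e+08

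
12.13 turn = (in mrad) 7.622e+04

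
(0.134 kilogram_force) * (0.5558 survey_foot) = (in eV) 1.389e+18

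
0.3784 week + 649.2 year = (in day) 2.37e+05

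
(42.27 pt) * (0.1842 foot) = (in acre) 2.069e-07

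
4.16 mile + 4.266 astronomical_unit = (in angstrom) 6.382e+21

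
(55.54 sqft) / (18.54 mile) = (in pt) 0.4902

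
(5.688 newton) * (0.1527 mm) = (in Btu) 8.232e-07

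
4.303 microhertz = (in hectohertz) 4.303e-08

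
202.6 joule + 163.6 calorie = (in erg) 8.871e+09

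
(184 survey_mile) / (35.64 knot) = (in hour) 4.486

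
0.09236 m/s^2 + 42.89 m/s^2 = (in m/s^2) 42.98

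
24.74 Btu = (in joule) 2.61e+04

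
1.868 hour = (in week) 0.01112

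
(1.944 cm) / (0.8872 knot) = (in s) 0.04259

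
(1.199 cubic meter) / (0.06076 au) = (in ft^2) 1.42e-09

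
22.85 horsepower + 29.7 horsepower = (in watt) 3.919e+04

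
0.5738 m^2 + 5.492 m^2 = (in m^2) 6.066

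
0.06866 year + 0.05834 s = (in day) 25.06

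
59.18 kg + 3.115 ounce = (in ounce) 2091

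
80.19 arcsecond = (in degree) 0.02227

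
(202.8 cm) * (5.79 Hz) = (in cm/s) 1174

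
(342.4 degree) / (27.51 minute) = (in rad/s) 0.003621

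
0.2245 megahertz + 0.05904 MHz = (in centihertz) 2.835e+07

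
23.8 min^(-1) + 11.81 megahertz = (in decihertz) 1.181e+08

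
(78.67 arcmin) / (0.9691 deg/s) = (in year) 4.29e-08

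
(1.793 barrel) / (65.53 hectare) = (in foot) 1.427e-06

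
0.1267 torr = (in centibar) 0.01689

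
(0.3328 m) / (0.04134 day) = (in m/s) 9.317e-05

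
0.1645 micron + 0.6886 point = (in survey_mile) 1.51e-07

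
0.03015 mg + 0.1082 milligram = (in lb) 3.05e-07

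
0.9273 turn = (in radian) 5.826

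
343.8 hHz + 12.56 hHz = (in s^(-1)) 3.564e+04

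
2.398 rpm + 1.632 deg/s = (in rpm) 2.67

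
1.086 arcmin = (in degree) 0.0181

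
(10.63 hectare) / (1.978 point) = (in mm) 1.523e+11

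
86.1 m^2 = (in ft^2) 926.8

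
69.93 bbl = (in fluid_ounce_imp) 3.913e+05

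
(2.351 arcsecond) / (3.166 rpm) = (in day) 3.979e-10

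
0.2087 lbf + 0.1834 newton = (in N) 1.112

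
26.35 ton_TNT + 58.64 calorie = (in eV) 6.881e+29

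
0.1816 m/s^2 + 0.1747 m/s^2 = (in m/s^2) 0.3563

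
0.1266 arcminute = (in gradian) 0.002344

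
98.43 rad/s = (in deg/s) 5640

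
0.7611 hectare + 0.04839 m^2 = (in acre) 1.881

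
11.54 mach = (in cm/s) 3.929e+05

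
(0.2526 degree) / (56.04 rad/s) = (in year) 2.495e-12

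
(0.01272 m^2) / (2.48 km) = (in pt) 0.01454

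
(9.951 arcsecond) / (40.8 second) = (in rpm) 1.129e-05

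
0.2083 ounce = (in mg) 5905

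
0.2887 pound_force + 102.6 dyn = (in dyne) 1.285e+05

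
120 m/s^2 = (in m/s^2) 120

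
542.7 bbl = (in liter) 8.628e+04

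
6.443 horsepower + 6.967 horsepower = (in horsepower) 13.41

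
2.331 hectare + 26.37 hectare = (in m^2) 2.87e+05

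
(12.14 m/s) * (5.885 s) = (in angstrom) 7.144e+11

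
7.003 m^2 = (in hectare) 0.0007003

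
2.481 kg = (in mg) 2.481e+06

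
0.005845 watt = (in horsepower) 7.838e-06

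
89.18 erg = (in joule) 8.918e-06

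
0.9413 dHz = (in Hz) 0.09413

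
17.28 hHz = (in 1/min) 1.037e+05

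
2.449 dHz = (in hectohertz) 0.002449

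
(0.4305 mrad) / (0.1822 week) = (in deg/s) 2.238e-07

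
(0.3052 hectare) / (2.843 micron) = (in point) 3.043e+12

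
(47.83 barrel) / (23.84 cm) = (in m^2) 31.9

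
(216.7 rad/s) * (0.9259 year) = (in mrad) 6.327e+12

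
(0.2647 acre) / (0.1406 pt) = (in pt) 6.122e+10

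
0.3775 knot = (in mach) 0.0005703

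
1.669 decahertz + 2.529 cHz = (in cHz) 1672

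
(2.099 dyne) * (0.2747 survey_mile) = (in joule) 0.009279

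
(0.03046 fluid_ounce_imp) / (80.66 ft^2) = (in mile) 7.176e-11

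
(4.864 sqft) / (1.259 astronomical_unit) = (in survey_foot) 7.871e-12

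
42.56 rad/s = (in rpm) 406.4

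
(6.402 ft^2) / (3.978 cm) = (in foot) 49.05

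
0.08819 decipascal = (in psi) 1.279e-06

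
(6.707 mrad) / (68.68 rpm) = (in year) 2.957e-11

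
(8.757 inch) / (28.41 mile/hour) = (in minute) 0.0002919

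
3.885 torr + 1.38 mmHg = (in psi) 0.1018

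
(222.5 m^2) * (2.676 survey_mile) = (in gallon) 2.531e+08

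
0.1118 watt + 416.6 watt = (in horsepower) 0.5588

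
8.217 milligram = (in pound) 1.812e-05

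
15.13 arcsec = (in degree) 0.004203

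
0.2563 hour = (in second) 922.7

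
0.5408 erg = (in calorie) 1.293e-08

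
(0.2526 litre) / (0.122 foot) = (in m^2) 0.006793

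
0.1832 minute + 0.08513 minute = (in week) 2.662e-05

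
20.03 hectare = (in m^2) 2.003e+05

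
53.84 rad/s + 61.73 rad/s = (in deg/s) 6622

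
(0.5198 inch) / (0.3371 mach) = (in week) 1.902e-10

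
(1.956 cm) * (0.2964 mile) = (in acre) 0.002306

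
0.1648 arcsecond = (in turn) 1.272e-07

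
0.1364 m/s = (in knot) 0.2651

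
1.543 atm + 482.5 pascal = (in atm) 1.548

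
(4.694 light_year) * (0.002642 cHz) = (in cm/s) 1.173e+14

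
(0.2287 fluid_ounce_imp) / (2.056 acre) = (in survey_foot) 2.562e-09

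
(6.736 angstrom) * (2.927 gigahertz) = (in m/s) 1.972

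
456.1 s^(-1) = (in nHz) 4.561e+11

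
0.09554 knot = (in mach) 0.0001443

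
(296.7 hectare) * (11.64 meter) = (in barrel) 2.172e+08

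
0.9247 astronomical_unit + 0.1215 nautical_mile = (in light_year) 1.462e-05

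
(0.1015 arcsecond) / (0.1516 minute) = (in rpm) 5.166e-07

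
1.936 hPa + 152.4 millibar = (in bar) 0.1543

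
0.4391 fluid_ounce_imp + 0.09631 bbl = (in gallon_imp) 3.371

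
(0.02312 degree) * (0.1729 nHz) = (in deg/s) 3.997e-12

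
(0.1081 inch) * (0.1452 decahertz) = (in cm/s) 0.3987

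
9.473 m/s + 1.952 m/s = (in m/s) 11.43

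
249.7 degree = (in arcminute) 1.498e+04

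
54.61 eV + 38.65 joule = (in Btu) 0.03663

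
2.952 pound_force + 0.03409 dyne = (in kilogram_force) 1.339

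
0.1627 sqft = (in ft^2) 0.1627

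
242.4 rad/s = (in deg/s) 1.389e+04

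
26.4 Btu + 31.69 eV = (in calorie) 6657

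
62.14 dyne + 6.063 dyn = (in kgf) 6.955e-05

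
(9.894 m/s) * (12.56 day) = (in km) 1.074e+04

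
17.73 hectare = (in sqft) 1.908e+06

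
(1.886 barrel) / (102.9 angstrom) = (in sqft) 3.137e+08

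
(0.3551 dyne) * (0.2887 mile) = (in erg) 1.65e+04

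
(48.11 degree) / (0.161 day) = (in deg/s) 0.003459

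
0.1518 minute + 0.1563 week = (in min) 1576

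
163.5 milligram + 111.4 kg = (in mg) 1.114e+08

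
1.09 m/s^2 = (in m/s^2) 1.09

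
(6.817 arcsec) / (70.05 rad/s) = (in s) 4.718e-07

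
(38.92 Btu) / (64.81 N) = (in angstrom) 6.336e+12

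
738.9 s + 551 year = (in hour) 4.827e+06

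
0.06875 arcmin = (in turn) 3.183e-06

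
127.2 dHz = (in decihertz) 127.2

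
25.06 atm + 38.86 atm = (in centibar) 6477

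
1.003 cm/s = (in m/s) 0.01003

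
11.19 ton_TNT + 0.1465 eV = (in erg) 4.682e+17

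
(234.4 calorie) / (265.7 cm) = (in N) 369.1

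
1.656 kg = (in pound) 3.651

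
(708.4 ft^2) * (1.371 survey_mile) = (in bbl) 9.133e+05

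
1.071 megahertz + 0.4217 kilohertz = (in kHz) 1071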